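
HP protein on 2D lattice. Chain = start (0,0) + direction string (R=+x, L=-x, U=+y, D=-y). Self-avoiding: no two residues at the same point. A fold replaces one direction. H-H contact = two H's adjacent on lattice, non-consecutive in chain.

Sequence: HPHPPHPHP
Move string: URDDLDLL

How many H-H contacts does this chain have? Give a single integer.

Answer: 1

Derivation:
Positions: [(0, 0), (0, 1), (1, 1), (1, 0), (1, -1), (0, -1), (0, -2), (-1, -2), (-2, -2)]
H-H contact: residue 0 @(0,0) - residue 5 @(0, -1)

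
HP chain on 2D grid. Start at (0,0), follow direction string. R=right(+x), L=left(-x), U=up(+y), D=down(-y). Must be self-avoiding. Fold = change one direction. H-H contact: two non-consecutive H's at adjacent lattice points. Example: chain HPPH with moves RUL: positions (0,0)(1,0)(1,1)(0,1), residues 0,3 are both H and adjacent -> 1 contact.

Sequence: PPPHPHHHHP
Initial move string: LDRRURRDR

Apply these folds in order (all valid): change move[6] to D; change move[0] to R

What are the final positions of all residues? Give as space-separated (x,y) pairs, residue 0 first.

Initial moves: LDRRURRDR
Fold: move[6]->D => LDRRURDDR (positions: [(0, 0), (-1, 0), (-1, -1), (0, -1), (1, -1), (1, 0), (2, 0), (2, -1), (2, -2), (3, -2)])
Fold: move[0]->R => RDRRURDDR (positions: [(0, 0), (1, 0), (1, -1), (2, -1), (3, -1), (3, 0), (4, 0), (4, -1), (4, -2), (5, -2)])

Answer: (0,0) (1,0) (1,-1) (2,-1) (3,-1) (3,0) (4,0) (4,-1) (4,-2) (5,-2)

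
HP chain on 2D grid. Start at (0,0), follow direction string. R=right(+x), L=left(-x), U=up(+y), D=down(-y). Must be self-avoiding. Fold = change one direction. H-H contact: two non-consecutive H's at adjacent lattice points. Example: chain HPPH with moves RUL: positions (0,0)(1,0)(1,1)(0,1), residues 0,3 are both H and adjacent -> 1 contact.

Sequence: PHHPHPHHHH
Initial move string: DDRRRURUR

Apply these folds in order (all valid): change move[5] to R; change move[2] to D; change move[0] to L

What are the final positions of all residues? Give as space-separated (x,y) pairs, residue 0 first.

Answer: (0,0) (-1,0) (-1,-1) (-1,-2) (0,-2) (1,-2) (2,-2) (3,-2) (3,-1) (4,-1)

Derivation:
Initial moves: DDRRRURUR
Fold: move[5]->R => DDRRRRRUR (positions: [(0, 0), (0, -1), (0, -2), (1, -2), (2, -2), (3, -2), (4, -2), (5, -2), (5, -1), (6, -1)])
Fold: move[2]->D => DDDRRRRUR (positions: [(0, 0), (0, -1), (0, -2), (0, -3), (1, -3), (2, -3), (3, -3), (4, -3), (4, -2), (5, -2)])
Fold: move[0]->L => LDDRRRRUR (positions: [(0, 0), (-1, 0), (-1, -1), (-1, -2), (0, -2), (1, -2), (2, -2), (3, -2), (3, -1), (4, -1)])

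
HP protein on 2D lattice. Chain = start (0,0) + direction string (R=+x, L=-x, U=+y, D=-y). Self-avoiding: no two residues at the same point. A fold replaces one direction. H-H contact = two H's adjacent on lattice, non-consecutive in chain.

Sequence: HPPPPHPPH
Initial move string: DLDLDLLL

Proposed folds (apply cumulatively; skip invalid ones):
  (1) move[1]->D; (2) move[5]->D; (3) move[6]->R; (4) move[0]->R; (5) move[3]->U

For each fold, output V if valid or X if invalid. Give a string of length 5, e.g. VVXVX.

Initial: DLDLDLLL -> [(0, 0), (0, -1), (-1, -1), (-1, -2), (-2, -2), (-2, -3), (-3, -3), (-4, -3), (-5, -3)]
Fold 1: move[1]->D => DDDLDLLL VALID
Fold 2: move[5]->D => DDDLDDLL VALID
Fold 3: move[6]->R => DDDLDDRL INVALID (collision), skipped
Fold 4: move[0]->R => RDDLDDLL VALID
Fold 5: move[3]->U => RDDUDDLL INVALID (collision), skipped

Answer: VVXVX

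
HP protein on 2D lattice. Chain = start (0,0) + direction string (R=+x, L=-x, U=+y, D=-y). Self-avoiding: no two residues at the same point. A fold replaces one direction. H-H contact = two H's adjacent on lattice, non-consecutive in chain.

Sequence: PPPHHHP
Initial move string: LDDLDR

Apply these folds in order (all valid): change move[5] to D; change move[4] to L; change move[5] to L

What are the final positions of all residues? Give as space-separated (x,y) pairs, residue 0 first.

Initial moves: LDDLDR
Fold: move[5]->D => LDDLDD (positions: [(0, 0), (-1, 0), (-1, -1), (-1, -2), (-2, -2), (-2, -3), (-2, -4)])
Fold: move[4]->L => LDDLLD (positions: [(0, 0), (-1, 0), (-1, -1), (-1, -2), (-2, -2), (-3, -2), (-3, -3)])
Fold: move[5]->L => LDDLLL (positions: [(0, 0), (-1, 0), (-1, -1), (-1, -2), (-2, -2), (-3, -2), (-4, -2)])

Answer: (0,0) (-1,0) (-1,-1) (-1,-2) (-2,-2) (-3,-2) (-4,-2)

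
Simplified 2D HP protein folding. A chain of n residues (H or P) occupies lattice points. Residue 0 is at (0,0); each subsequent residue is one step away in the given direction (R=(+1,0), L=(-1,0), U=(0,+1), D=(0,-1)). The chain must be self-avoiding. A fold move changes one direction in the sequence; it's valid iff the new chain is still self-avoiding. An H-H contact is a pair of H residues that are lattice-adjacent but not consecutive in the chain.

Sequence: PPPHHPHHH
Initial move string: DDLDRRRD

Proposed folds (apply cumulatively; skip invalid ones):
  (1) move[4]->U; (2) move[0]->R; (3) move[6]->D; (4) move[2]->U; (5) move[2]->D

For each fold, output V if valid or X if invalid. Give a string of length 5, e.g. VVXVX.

Initial: DDLDRRRD -> [(0, 0), (0, -1), (0, -2), (-1, -2), (-1, -3), (0, -3), (1, -3), (2, -3), (2, -4)]
Fold 1: move[4]->U => DDLDURRD INVALID (collision), skipped
Fold 2: move[0]->R => RDLDRRRD VALID
Fold 3: move[6]->D => RDLDRRDD VALID
Fold 4: move[2]->U => RDUDRRDD INVALID (collision), skipped
Fold 5: move[2]->D => RDDDRRDD VALID

Answer: XVVXV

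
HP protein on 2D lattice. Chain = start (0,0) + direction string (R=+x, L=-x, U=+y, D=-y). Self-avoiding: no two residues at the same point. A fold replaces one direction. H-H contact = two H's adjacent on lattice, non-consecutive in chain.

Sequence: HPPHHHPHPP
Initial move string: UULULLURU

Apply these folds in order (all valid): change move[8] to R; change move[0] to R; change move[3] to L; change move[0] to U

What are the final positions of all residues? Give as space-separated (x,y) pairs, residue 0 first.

Answer: (0,0) (0,1) (0,2) (-1,2) (-2,2) (-3,2) (-4,2) (-4,3) (-3,3) (-2,3)

Derivation:
Initial moves: UULULLURU
Fold: move[8]->R => UULULLURR (positions: [(0, 0), (0, 1), (0, 2), (-1, 2), (-1, 3), (-2, 3), (-3, 3), (-3, 4), (-2, 4), (-1, 4)])
Fold: move[0]->R => RULULLURR (positions: [(0, 0), (1, 0), (1, 1), (0, 1), (0, 2), (-1, 2), (-2, 2), (-2, 3), (-1, 3), (0, 3)])
Fold: move[3]->L => RULLLLURR (positions: [(0, 0), (1, 0), (1, 1), (0, 1), (-1, 1), (-2, 1), (-3, 1), (-3, 2), (-2, 2), (-1, 2)])
Fold: move[0]->U => UULLLLURR (positions: [(0, 0), (0, 1), (0, 2), (-1, 2), (-2, 2), (-3, 2), (-4, 2), (-4, 3), (-3, 3), (-2, 3)])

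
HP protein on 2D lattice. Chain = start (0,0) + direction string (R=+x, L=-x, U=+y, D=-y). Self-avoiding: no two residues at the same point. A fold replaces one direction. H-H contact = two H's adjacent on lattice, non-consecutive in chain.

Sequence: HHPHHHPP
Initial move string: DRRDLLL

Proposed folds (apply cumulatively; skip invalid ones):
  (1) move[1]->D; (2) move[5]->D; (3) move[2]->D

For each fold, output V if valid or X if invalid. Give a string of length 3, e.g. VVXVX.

Initial: DRRDLLL -> [(0, 0), (0, -1), (1, -1), (2, -1), (2, -2), (1, -2), (0, -2), (-1, -2)]
Fold 1: move[1]->D => DDRDLLL VALID
Fold 2: move[5]->D => DDRDLDL VALID
Fold 3: move[2]->D => DDDDLDL VALID

Answer: VVV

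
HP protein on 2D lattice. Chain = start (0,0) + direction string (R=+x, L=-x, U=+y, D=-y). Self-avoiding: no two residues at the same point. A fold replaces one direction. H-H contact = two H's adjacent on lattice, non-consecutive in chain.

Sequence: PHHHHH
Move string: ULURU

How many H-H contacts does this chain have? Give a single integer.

Answer: 1

Derivation:
Positions: [(0, 0), (0, 1), (-1, 1), (-1, 2), (0, 2), (0, 3)]
H-H contact: residue 1 @(0,1) - residue 4 @(0, 2)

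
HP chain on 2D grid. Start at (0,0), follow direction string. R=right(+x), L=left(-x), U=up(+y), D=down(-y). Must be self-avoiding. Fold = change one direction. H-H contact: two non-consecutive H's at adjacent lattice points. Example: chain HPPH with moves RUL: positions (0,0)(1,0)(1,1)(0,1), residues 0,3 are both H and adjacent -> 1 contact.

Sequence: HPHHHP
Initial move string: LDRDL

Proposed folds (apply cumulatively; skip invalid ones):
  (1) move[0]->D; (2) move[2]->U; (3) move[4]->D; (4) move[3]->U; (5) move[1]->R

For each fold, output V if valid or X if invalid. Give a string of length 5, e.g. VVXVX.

Answer: VXVXV

Derivation:
Initial: LDRDL -> [(0, 0), (-1, 0), (-1, -1), (0, -1), (0, -2), (-1, -2)]
Fold 1: move[0]->D => DDRDL VALID
Fold 2: move[2]->U => DDUDL INVALID (collision), skipped
Fold 3: move[4]->D => DDRDD VALID
Fold 4: move[3]->U => DDRUD INVALID (collision), skipped
Fold 5: move[1]->R => DRRDD VALID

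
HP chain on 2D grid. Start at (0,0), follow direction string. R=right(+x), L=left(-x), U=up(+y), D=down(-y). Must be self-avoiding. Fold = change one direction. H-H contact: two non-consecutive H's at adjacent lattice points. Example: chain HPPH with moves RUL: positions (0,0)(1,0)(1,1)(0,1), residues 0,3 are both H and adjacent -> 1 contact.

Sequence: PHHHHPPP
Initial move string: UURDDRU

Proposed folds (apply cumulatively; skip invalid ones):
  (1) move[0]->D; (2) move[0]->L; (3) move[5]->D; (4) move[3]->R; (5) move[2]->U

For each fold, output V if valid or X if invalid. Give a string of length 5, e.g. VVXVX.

Initial: UURDDRU -> [(0, 0), (0, 1), (0, 2), (1, 2), (1, 1), (1, 0), (2, 0), (2, 1)]
Fold 1: move[0]->D => DURDDRU INVALID (collision), skipped
Fold 2: move[0]->L => LURDDRU INVALID (collision), skipped
Fold 3: move[5]->D => UURDDDU INVALID (collision), skipped
Fold 4: move[3]->R => UURRDRU VALID
Fold 5: move[2]->U => UUURDRU VALID

Answer: XXXVV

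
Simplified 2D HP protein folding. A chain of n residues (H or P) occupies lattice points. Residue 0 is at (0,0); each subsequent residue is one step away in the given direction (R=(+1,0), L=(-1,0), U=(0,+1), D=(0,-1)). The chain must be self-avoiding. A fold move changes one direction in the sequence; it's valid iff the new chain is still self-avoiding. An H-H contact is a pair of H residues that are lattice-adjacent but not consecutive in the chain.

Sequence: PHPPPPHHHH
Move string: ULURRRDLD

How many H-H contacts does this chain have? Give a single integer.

Positions: [(0, 0), (0, 1), (-1, 1), (-1, 2), (0, 2), (1, 2), (2, 2), (2, 1), (1, 1), (1, 0)]
H-H contact: residue 1 @(0,1) - residue 8 @(1, 1)

Answer: 1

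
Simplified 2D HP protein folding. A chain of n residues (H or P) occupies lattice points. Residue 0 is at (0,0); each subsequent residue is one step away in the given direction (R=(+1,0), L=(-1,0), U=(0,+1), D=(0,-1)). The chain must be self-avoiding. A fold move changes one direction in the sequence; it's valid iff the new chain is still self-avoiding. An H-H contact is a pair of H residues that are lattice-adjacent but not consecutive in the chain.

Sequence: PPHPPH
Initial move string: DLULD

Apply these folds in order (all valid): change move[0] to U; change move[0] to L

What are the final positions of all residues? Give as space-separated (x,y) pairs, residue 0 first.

Answer: (0,0) (-1,0) (-2,0) (-2,1) (-3,1) (-3,0)

Derivation:
Initial moves: DLULD
Fold: move[0]->U => ULULD (positions: [(0, 0), (0, 1), (-1, 1), (-1, 2), (-2, 2), (-2, 1)])
Fold: move[0]->L => LLULD (positions: [(0, 0), (-1, 0), (-2, 0), (-2, 1), (-3, 1), (-3, 0)])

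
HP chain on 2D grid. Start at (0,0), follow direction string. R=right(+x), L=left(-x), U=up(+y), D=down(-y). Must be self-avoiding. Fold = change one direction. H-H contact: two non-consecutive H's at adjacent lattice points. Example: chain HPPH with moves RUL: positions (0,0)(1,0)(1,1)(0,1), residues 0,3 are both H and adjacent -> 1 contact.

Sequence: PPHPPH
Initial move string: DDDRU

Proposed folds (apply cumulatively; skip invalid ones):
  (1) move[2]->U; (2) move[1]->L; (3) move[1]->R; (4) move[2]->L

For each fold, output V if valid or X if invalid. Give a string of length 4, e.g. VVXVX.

Answer: XXVX

Derivation:
Initial: DDDRU -> [(0, 0), (0, -1), (0, -2), (0, -3), (1, -3), (1, -2)]
Fold 1: move[2]->U => DDURU INVALID (collision), skipped
Fold 2: move[1]->L => DLDRU INVALID (collision), skipped
Fold 3: move[1]->R => DRDRU VALID
Fold 4: move[2]->L => DRLRU INVALID (collision), skipped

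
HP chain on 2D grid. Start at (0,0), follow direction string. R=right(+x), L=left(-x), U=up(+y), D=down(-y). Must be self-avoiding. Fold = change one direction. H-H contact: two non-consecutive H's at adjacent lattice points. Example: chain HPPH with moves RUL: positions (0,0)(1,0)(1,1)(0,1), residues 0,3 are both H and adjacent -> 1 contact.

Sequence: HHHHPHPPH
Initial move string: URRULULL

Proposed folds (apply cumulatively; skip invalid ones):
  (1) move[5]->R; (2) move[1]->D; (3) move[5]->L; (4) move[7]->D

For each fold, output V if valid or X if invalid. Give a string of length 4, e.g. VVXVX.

Answer: XXVV

Derivation:
Initial: URRULULL -> [(0, 0), (0, 1), (1, 1), (2, 1), (2, 2), (1, 2), (1, 3), (0, 3), (-1, 3)]
Fold 1: move[5]->R => URRULRLL INVALID (collision), skipped
Fold 2: move[1]->D => UDRULULL INVALID (collision), skipped
Fold 3: move[5]->L => URRULLLL VALID
Fold 4: move[7]->D => URRULLLD VALID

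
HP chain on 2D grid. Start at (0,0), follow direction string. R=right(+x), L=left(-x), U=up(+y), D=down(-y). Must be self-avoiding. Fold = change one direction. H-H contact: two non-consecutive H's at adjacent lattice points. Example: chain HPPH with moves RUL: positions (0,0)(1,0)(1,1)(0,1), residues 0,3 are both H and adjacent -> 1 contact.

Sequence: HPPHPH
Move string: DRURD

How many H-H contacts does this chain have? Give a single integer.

Positions: [(0, 0), (0, -1), (1, -1), (1, 0), (2, 0), (2, -1)]
H-H contact: residue 0 @(0,0) - residue 3 @(1, 0)

Answer: 1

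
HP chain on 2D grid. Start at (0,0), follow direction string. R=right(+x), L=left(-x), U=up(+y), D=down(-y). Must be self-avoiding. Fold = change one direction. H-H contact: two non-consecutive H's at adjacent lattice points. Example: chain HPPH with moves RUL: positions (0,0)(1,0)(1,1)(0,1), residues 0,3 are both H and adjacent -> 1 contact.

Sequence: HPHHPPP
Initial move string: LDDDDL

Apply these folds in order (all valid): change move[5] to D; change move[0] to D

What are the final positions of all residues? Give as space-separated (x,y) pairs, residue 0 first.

Initial moves: LDDDDL
Fold: move[5]->D => LDDDDD (positions: [(0, 0), (-1, 0), (-1, -1), (-1, -2), (-1, -3), (-1, -4), (-1, -5)])
Fold: move[0]->D => DDDDDD (positions: [(0, 0), (0, -1), (0, -2), (0, -3), (0, -4), (0, -5), (0, -6)])

Answer: (0,0) (0,-1) (0,-2) (0,-3) (0,-4) (0,-5) (0,-6)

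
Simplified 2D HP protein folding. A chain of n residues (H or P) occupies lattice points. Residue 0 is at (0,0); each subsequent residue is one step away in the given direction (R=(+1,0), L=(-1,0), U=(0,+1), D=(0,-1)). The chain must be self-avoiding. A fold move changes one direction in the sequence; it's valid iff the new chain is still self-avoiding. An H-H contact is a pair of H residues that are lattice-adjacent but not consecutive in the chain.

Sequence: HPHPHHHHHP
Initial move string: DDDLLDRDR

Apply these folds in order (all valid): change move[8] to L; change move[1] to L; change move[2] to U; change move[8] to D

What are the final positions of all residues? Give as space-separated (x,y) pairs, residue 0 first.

Initial moves: DDDLLDRDR
Fold: move[8]->L => DDDLLDRDL (positions: [(0, 0), (0, -1), (0, -2), (0, -3), (-1, -3), (-2, -3), (-2, -4), (-1, -4), (-1, -5), (-2, -5)])
Fold: move[1]->L => DLDLLDRDL (positions: [(0, 0), (0, -1), (-1, -1), (-1, -2), (-2, -2), (-3, -2), (-3, -3), (-2, -3), (-2, -4), (-3, -4)])
Fold: move[2]->U => DLULLDRDL (positions: [(0, 0), (0, -1), (-1, -1), (-1, 0), (-2, 0), (-3, 0), (-3, -1), (-2, -1), (-2, -2), (-3, -2)])
Fold: move[8]->D => DLULLDRDD (positions: [(0, 0), (0, -1), (-1, -1), (-1, 0), (-2, 0), (-3, 0), (-3, -1), (-2, -1), (-2, -2), (-2, -3)])

Answer: (0,0) (0,-1) (-1,-1) (-1,0) (-2,0) (-3,0) (-3,-1) (-2,-1) (-2,-2) (-2,-3)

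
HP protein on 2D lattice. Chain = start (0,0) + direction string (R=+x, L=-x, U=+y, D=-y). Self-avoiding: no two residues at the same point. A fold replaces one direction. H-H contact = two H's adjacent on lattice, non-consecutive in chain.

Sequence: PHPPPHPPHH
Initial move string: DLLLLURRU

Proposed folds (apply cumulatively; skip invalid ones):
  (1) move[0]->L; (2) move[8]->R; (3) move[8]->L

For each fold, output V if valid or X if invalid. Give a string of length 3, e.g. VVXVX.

Answer: VVX

Derivation:
Initial: DLLLLURRU -> [(0, 0), (0, -1), (-1, -1), (-2, -1), (-3, -1), (-4, -1), (-4, 0), (-3, 0), (-2, 0), (-2, 1)]
Fold 1: move[0]->L => LLLLLURRU VALID
Fold 2: move[8]->R => LLLLLURRR VALID
Fold 3: move[8]->L => LLLLLURRL INVALID (collision), skipped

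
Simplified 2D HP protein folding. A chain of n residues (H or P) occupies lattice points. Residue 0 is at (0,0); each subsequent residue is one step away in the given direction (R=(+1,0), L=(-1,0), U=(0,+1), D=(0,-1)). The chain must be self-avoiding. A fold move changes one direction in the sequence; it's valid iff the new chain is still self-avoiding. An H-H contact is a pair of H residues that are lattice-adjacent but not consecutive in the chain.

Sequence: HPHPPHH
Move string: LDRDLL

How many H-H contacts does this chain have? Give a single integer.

Positions: [(0, 0), (-1, 0), (-1, -1), (0, -1), (0, -2), (-1, -2), (-2, -2)]
H-H contact: residue 2 @(-1,-1) - residue 5 @(-1, -2)

Answer: 1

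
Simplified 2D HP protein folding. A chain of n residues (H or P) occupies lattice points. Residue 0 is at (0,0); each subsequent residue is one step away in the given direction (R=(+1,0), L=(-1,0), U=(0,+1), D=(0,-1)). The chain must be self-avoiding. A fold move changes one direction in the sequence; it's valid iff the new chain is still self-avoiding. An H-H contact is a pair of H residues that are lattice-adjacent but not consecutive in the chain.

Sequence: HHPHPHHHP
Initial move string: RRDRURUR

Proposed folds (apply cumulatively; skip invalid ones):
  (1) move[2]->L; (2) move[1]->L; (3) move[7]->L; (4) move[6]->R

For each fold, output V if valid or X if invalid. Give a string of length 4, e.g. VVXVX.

Initial: RRDRURUR -> [(0, 0), (1, 0), (2, 0), (2, -1), (3, -1), (3, 0), (4, 0), (4, 1), (5, 1)]
Fold 1: move[2]->L => RRLRURUR INVALID (collision), skipped
Fold 2: move[1]->L => RLDRURUR INVALID (collision), skipped
Fold 3: move[7]->L => RRDRURUL VALID
Fold 4: move[6]->R => RRDRURRL INVALID (collision), skipped

Answer: XXVX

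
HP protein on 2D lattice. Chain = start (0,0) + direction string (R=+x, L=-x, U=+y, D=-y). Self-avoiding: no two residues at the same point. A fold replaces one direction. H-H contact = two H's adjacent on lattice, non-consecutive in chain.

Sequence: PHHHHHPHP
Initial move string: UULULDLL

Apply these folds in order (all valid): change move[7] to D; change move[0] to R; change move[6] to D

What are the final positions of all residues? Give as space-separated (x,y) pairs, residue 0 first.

Initial moves: UULULDLL
Fold: move[7]->D => UULULDLD (positions: [(0, 0), (0, 1), (0, 2), (-1, 2), (-1, 3), (-2, 3), (-2, 2), (-3, 2), (-3, 1)])
Fold: move[0]->R => RULULDLD (positions: [(0, 0), (1, 0), (1, 1), (0, 1), (0, 2), (-1, 2), (-1, 1), (-2, 1), (-2, 0)])
Fold: move[6]->D => RULULDDD (positions: [(0, 0), (1, 0), (1, 1), (0, 1), (0, 2), (-1, 2), (-1, 1), (-1, 0), (-1, -1)])

Answer: (0,0) (1,0) (1,1) (0,1) (0,2) (-1,2) (-1,1) (-1,0) (-1,-1)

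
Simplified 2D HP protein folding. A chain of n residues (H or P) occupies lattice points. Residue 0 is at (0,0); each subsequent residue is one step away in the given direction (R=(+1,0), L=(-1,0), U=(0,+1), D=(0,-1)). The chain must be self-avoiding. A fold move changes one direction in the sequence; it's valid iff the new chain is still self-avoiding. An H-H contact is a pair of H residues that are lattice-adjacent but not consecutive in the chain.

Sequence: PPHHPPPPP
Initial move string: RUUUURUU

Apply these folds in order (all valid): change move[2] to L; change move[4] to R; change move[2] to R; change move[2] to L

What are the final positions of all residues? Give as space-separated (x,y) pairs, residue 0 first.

Initial moves: RUUUURUU
Fold: move[2]->L => RULUURUU (positions: [(0, 0), (1, 0), (1, 1), (0, 1), (0, 2), (0, 3), (1, 3), (1, 4), (1, 5)])
Fold: move[4]->R => RULURRUU (positions: [(0, 0), (1, 0), (1, 1), (0, 1), (0, 2), (1, 2), (2, 2), (2, 3), (2, 4)])
Fold: move[2]->R => RURURRUU (positions: [(0, 0), (1, 0), (1, 1), (2, 1), (2, 2), (3, 2), (4, 2), (4, 3), (4, 4)])
Fold: move[2]->L => RULURRUU (positions: [(0, 0), (1, 0), (1, 1), (0, 1), (0, 2), (1, 2), (2, 2), (2, 3), (2, 4)])

Answer: (0,0) (1,0) (1,1) (0,1) (0,2) (1,2) (2,2) (2,3) (2,4)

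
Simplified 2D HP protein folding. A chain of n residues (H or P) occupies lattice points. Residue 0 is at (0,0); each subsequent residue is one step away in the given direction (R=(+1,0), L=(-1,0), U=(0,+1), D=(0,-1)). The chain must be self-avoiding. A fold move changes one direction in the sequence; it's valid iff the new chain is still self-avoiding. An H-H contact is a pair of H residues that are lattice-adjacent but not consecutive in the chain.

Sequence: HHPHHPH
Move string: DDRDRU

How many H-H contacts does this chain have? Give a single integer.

Positions: [(0, 0), (0, -1), (0, -2), (1, -2), (1, -3), (2, -3), (2, -2)]
H-H contact: residue 3 @(1,-2) - residue 6 @(2, -2)

Answer: 1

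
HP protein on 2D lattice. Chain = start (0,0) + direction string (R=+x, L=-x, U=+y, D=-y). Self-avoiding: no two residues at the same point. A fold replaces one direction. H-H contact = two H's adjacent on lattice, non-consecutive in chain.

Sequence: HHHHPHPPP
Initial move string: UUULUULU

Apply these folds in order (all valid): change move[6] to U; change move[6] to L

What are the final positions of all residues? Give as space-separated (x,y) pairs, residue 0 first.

Initial moves: UUULUULU
Fold: move[6]->U => UUULUUUU (positions: [(0, 0), (0, 1), (0, 2), (0, 3), (-1, 3), (-1, 4), (-1, 5), (-1, 6), (-1, 7)])
Fold: move[6]->L => UUULUULU (positions: [(0, 0), (0, 1), (0, 2), (0, 3), (-1, 3), (-1, 4), (-1, 5), (-2, 5), (-2, 6)])

Answer: (0,0) (0,1) (0,2) (0,3) (-1,3) (-1,4) (-1,5) (-2,5) (-2,6)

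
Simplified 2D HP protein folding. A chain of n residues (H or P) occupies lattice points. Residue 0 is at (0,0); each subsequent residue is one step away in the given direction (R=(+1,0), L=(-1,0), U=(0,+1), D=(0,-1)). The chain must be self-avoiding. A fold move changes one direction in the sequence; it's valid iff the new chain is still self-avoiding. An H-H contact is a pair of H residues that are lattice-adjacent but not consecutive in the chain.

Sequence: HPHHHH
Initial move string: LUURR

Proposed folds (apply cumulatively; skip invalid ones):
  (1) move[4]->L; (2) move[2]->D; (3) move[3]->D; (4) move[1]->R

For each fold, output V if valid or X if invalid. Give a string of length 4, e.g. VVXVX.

Initial: LUURR -> [(0, 0), (-1, 0), (-1, 1), (-1, 2), (0, 2), (1, 2)]
Fold 1: move[4]->L => LUURL INVALID (collision), skipped
Fold 2: move[2]->D => LUDRR INVALID (collision), skipped
Fold 3: move[3]->D => LUUDR INVALID (collision), skipped
Fold 4: move[1]->R => LRURR INVALID (collision), skipped

Answer: XXXX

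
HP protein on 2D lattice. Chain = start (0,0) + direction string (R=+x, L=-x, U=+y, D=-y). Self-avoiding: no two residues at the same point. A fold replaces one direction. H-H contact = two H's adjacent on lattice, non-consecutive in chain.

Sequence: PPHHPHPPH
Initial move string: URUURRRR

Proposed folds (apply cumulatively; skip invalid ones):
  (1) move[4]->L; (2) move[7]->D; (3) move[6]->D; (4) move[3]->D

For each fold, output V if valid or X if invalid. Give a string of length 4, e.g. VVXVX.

Initial: URUURRRR -> [(0, 0), (0, 1), (1, 1), (1, 2), (1, 3), (2, 3), (3, 3), (4, 3), (5, 3)]
Fold 1: move[4]->L => URUULRRR INVALID (collision), skipped
Fold 2: move[7]->D => URUURRRD VALID
Fold 3: move[6]->D => URUURRDD VALID
Fold 4: move[3]->D => URUDRRDD INVALID (collision), skipped

Answer: XVVX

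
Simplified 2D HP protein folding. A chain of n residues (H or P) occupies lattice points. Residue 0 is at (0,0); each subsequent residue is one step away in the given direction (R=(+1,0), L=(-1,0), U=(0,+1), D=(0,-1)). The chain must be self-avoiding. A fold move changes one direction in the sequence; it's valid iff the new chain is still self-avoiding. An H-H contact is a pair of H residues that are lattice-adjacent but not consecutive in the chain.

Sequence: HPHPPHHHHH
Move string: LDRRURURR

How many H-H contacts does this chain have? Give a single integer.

Answer: 1

Derivation:
Positions: [(0, 0), (-1, 0), (-1, -1), (0, -1), (1, -1), (1, 0), (2, 0), (2, 1), (3, 1), (4, 1)]
H-H contact: residue 0 @(0,0) - residue 5 @(1, 0)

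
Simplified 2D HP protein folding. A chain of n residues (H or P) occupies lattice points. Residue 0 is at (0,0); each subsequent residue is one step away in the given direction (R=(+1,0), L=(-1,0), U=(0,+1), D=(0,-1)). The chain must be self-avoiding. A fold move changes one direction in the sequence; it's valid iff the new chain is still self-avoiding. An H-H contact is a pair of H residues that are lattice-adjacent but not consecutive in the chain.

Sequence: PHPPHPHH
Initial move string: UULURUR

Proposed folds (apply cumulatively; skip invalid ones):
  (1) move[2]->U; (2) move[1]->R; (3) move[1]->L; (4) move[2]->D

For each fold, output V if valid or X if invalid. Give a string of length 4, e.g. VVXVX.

Initial: UULURUR -> [(0, 0), (0, 1), (0, 2), (-1, 2), (-1, 3), (0, 3), (0, 4), (1, 4)]
Fold 1: move[2]->U => UUUURUR VALID
Fold 2: move[1]->R => URUURUR VALID
Fold 3: move[1]->L => ULUURUR VALID
Fold 4: move[2]->D => ULDURUR INVALID (collision), skipped

Answer: VVVX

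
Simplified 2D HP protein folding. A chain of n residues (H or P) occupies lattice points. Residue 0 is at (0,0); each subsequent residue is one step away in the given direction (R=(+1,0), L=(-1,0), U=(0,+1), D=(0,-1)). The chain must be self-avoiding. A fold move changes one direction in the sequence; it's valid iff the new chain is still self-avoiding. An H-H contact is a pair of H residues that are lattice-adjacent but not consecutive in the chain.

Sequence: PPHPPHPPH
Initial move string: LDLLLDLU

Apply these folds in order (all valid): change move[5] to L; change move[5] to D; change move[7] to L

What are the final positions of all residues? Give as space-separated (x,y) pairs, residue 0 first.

Initial moves: LDLLLDLU
Fold: move[5]->L => LDLLLLLU (positions: [(0, 0), (-1, 0), (-1, -1), (-2, -1), (-3, -1), (-4, -1), (-5, -1), (-6, -1), (-6, 0)])
Fold: move[5]->D => LDLLLDLU (positions: [(0, 0), (-1, 0), (-1, -1), (-2, -1), (-3, -1), (-4, -1), (-4, -2), (-5, -2), (-5, -1)])
Fold: move[7]->L => LDLLLDLL (positions: [(0, 0), (-1, 0), (-1, -1), (-2, -1), (-3, -1), (-4, -1), (-4, -2), (-5, -2), (-6, -2)])

Answer: (0,0) (-1,0) (-1,-1) (-2,-1) (-3,-1) (-4,-1) (-4,-2) (-5,-2) (-6,-2)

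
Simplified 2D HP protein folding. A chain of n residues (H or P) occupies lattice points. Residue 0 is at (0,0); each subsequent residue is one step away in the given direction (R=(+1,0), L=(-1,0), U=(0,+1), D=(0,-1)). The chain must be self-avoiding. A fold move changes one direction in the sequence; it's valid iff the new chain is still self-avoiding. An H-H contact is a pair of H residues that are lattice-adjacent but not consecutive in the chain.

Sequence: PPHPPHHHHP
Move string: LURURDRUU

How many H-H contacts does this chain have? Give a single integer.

Answer: 1

Derivation:
Positions: [(0, 0), (-1, 0), (-1, 1), (0, 1), (0, 2), (1, 2), (1, 1), (2, 1), (2, 2), (2, 3)]
H-H contact: residue 5 @(1,2) - residue 8 @(2, 2)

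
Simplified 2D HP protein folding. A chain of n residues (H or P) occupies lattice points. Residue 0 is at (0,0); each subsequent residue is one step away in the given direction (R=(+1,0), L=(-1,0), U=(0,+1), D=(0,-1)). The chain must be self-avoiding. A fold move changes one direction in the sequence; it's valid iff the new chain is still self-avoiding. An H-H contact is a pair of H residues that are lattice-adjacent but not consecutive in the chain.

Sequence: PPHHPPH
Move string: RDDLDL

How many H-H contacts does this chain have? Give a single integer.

Positions: [(0, 0), (1, 0), (1, -1), (1, -2), (0, -2), (0, -3), (-1, -3)]
No H-H contacts found.

Answer: 0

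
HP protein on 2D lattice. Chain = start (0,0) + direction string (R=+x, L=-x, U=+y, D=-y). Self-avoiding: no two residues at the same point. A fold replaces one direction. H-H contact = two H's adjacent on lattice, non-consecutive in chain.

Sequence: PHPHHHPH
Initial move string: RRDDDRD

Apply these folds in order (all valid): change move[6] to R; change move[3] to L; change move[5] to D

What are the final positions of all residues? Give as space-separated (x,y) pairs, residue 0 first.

Answer: (0,0) (1,0) (2,0) (2,-1) (1,-1) (1,-2) (1,-3) (2,-3)

Derivation:
Initial moves: RRDDDRD
Fold: move[6]->R => RRDDDRR (positions: [(0, 0), (1, 0), (2, 0), (2, -1), (2, -2), (2, -3), (3, -3), (4, -3)])
Fold: move[3]->L => RRDLDRR (positions: [(0, 0), (1, 0), (2, 0), (2, -1), (1, -1), (1, -2), (2, -2), (3, -2)])
Fold: move[5]->D => RRDLDDR (positions: [(0, 0), (1, 0), (2, 0), (2, -1), (1, -1), (1, -2), (1, -3), (2, -3)])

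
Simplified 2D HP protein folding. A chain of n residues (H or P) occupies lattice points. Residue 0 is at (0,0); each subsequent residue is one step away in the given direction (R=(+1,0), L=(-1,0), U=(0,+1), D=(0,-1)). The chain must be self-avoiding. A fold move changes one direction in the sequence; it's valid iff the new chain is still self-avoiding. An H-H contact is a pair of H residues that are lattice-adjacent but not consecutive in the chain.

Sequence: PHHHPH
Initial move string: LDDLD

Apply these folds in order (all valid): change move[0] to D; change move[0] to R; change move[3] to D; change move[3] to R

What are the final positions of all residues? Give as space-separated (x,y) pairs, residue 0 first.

Answer: (0,0) (1,0) (1,-1) (1,-2) (2,-2) (2,-3)

Derivation:
Initial moves: LDDLD
Fold: move[0]->D => DDDLD (positions: [(0, 0), (0, -1), (0, -2), (0, -3), (-1, -3), (-1, -4)])
Fold: move[0]->R => RDDLD (positions: [(0, 0), (1, 0), (1, -1), (1, -2), (0, -2), (0, -3)])
Fold: move[3]->D => RDDDD (positions: [(0, 0), (1, 0), (1, -1), (1, -2), (1, -3), (1, -4)])
Fold: move[3]->R => RDDRD (positions: [(0, 0), (1, 0), (1, -1), (1, -2), (2, -2), (2, -3)])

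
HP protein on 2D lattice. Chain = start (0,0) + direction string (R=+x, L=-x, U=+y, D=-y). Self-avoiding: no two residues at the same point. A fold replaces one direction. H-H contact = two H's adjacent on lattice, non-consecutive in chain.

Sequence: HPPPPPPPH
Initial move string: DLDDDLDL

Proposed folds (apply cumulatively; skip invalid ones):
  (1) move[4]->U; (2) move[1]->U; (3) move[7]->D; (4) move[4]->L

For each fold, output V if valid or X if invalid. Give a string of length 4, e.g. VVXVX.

Initial: DLDDDLDL -> [(0, 0), (0, -1), (-1, -1), (-1, -2), (-1, -3), (-1, -4), (-2, -4), (-2, -5), (-3, -5)]
Fold 1: move[4]->U => DLDDULDL INVALID (collision), skipped
Fold 2: move[1]->U => DUDDDLDL INVALID (collision), skipped
Fold 3: move[7]->D => DLDDDLDD VALID
Fold 4: move[4]->L => DLDDLLDD VALID

Answer: XXVV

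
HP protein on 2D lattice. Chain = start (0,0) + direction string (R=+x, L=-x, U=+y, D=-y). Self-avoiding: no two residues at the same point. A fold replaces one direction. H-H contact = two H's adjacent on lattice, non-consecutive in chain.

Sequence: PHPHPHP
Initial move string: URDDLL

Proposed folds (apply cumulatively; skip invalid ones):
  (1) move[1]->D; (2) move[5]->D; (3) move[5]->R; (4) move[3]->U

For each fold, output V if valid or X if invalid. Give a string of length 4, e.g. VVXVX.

Answer: XVXX

Derivation:
Initial: URDDLL -> [(0, 0), (0, 1), (1, 1), (1, 0), (1, -1), (0, -1), (-1, -1)]
Fold 1: move[1]->D => UDDDLL INVALID (collision), skipped
Fold 2: move[5]->D => URDDLD VALID
Fold 3: move[5]->R => URDDLR INVALID (collision), skipped
Fold 4: move[3]->U => URDULD INVALID (collision), skipped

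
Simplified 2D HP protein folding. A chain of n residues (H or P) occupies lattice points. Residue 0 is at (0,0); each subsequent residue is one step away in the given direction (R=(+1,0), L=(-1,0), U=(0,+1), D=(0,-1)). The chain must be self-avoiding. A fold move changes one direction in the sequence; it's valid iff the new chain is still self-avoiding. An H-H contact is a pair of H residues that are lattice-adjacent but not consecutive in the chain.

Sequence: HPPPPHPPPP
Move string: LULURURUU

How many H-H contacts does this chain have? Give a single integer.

Answer: 0

Derivation:
Positions: [(0, 0), (-1, 0), (-1, 1), (-2, 1), (-2, 2), (-1, 2), (-1, 3), (0, 3), (0, 4), (0, 5)]
No H-H contacts found.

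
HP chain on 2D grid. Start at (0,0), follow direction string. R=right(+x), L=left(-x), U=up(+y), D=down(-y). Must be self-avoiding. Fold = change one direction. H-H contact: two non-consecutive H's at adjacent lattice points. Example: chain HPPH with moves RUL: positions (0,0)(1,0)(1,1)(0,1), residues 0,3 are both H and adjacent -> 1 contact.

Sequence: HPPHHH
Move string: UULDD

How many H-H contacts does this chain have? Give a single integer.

Positions: [(0, 0), (0, 1), (0, 2), (-1, 2), (-1, 1), (-1, 0)]
H-H contact: residue 0 @(0,0) - residue 5 @(-1, 0)

Answer: 1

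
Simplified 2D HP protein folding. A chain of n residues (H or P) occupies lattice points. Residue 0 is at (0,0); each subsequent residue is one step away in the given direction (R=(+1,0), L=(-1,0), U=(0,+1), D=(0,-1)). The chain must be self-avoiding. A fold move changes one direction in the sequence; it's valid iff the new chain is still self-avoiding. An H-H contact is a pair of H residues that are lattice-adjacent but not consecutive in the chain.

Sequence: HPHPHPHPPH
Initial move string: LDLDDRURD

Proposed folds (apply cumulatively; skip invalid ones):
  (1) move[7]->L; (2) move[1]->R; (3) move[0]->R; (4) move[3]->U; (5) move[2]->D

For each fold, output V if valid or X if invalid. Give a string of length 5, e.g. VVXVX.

Answer: XXVXV

Derivation:
Initial: LDLDDRURD -> [(0, 0), (-1, 0), (-1, -1), (-2, -1), (-2, -2), (-2, -3), (-1, -3), (-1, -2), (0, -2), (0, -3)]
Fold 1: move[7]->L => LDLDDRULD INVALID (collision), skipped
Fold 2: move[1]->R => LRLDDRURD INVALID (collision), skipped
Fold 3: move[0]->R => RDLDDRURD VALID
Fold 4: move[3]->U => RDLUDRURD INVALID (collision), skipped
Fold 5: move[2]->D => RDDDDRURD VALID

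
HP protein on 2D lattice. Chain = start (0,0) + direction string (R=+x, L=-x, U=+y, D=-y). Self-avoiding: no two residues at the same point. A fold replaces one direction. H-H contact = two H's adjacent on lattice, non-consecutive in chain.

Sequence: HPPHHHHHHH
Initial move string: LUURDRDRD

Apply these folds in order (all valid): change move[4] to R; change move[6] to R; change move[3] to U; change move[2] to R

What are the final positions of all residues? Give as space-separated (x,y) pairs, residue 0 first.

Initial moves: LUURDRDRD
Fold: move[4]->R => LUURRRDRD (positions: [(0, 0), (-1, 0), (-1, 1), (-1, 2), (0, 2), (1, 2), (2, 2), (2, 1), (3, 1), (3, 0)])
Fold: move[6]->R => LUURRRRRD (positions: [(0, 0), (-1, 0), (-1, 1), (-1, 2), (0, 2), (1, 2), (2, 2), (3, 2), (4, 2), (4, 1)])
Fold: move[3]->U => LUUURRRRD (positions: [(0, 0), (-1, 0), (-1, 1), (-1, 2), (-1, 3), (0, 3), (1, 3), (2, 3), (3, 3), (3, 2)])
Fold: move[2]->R => LURURRRRD (positions: [(0, 0), (-1, 0), (-1, 1), (0, 1), (0, 2), (1, 2), (2, 2), (3, 2), (4, 2), (4, 1)])

Answer: (0,0) (-1,0) (-1,1) (0,1) (0,2) (1,2) (2,2) (3,2) (4,2) (4,1)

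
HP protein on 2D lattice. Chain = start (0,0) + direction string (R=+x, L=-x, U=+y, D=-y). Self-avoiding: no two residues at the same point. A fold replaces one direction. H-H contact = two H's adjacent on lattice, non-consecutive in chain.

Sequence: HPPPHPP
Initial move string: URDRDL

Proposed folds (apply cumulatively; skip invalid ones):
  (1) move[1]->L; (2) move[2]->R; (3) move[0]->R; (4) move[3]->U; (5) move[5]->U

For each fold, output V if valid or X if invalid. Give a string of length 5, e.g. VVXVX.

Answer: XVVXX

Derivation:
Initial: URDRDL -> [(0, 0), (0, 1), (1, 1), (1, 0), (2, 0), (2, -1), (1, -1)]
Fold 1: move[1]->L => ULDRDL INVALID (collision), skipped
Fold 2: move[2]->R => URRRDL VALID
Fold 3: move[0]->R => RRRRDL VALID
Fold 4: move[3]->U => RRRUDL INVALID (collision), skipped
Fold 5: move[5]->U => RRRRDU INVALID (collision), skipped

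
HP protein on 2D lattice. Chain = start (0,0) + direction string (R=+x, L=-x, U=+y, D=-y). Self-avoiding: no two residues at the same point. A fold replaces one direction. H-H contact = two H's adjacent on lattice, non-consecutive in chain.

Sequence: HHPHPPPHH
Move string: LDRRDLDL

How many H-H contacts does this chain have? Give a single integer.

Positions: [(0, 0), (-1, 0), (-1, -1), (0, -1), (1, -1), (1, -2), (0, -2), (0, -3), (-1, -3)]
H-H contact: residue 0 @(0,0) - residue 3 @(0, -1)

Answer: 1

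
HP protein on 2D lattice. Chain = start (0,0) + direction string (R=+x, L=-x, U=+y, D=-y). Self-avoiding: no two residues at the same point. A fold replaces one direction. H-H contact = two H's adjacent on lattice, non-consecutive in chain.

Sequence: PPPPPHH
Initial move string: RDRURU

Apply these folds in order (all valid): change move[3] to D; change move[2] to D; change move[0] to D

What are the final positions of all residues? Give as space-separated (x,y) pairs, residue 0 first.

Answer: (0,0) (0,-1) (0,-2) (0,-3) (0,-4) (1,-4) (1,-3)

Derivation:
Initial moves: RDRURU
Fold: move[3]->D => RDRDRU (positions: [(0, 0), (1, 0), (1, -1), (2, -1), (2, -2), (3, -2), (3, -1)])
Fold: move[2]->D => RDDDRU (positions: [(0, 0), (1, 0), (1, -1), (1, -2), (1, -3), (2, -3), (2, -2)])
Fold: move[0]->D => DDDDRU (positions: [(0, 0), (0, -1), (0, -2), (0, -3), (0, -4), (1, -4), (1, -3)])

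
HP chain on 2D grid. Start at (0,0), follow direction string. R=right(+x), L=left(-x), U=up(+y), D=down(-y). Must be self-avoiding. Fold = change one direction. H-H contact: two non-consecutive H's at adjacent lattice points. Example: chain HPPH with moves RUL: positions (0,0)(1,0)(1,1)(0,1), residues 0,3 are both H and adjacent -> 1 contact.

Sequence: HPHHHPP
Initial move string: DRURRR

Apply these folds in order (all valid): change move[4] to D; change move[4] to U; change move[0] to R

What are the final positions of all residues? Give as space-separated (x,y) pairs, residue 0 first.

Answer: (0,0) (1,0) (2,0) (2,1) (3,1) (3,2) (4,2)

Derivation:
Initial moves: DRURRR
Fold: move[4]->D => DRURDR (positions: [(0, 0), (0, -1), (1, -1), (1, 0), (2, 0), (2, -1), (3, -1)])
Fold: move[4]->U => DRURUR (positions: [(0, 0), (0, -1), (1, -1), (1, 0), (2, 0), (2, 1), (3, 1)])
Fold: move[0]->R => RRURUR (positions: [(0, 0), (1, 0), (2, 0), (2, 1), (3, 1), (3, 2), (4, 2)])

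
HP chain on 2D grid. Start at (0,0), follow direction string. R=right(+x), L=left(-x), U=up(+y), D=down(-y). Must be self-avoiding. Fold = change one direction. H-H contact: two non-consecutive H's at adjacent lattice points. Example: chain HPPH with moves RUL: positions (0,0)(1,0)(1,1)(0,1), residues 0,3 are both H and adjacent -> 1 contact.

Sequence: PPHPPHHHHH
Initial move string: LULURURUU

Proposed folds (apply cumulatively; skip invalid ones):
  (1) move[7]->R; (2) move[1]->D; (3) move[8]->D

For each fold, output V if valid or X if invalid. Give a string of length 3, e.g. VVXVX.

Answer: VXV

Derivation:
Initial: LULURURUU -> [(0, 0), (-1, 0), (-1, 1), (-2, 1), (-2, 2), (-1, 2), (-1, 3), (0, 3), (0, 4), (0, 5)]
Fold 1: move[7]->R => LULURURRU VALID
Fold 2: move[1]->D => LDLURURRU INVALID (collision), skipped
Fold 3: move[8]->D => LULURURRD VALID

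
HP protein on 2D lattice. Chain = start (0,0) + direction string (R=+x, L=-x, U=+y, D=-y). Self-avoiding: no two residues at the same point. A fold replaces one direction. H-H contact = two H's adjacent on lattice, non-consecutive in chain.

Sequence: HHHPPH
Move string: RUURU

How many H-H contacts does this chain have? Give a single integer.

Positions: [(0, 0), (1, 0), (1, 1), (1, 2), (2, 2), (2, 3)]
No H-H contacts found.

Answer: 0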